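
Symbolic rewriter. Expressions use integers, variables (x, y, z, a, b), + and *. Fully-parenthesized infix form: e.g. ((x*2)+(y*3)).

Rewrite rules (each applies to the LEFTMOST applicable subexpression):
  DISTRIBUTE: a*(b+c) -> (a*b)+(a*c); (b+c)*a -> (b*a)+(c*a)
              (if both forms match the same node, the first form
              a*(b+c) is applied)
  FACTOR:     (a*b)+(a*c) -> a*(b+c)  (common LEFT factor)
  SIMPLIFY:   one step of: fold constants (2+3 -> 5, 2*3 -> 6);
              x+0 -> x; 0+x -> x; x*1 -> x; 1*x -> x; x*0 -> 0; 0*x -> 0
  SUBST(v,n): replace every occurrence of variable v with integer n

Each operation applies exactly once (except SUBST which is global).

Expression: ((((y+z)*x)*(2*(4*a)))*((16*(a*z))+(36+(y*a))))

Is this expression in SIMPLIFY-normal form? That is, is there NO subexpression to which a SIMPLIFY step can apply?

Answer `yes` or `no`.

Expression: ((((y+z)*x)*(2*(4*a)))*((16*(a*z))+(36+(y*a))))
Scanning for simplifiable subexpressions (pre-order)...
  at root: ((((y+z)*x)*(2*(4*a)))*((16*(a*z))+(36+(y*a)))) (not simplifiable)
  at L: (((y+z)*x)*(2*(4*a))) (not simplifiable)
  at LL: ((y+z)*x) (not simplifiable)
  at LLL: (y+z) (not simplifiable)
  at LR: (2*(4*a)) (not simplifiable)
  at LRR: (4*a) (not simplifiable)
  at R: ((16*(a*z))+(36+(y*a))) (not simplifiable)
  at RL: (16*(a*z)) (not simplifiable)
  at RLR: (a*z) (not simplifiable)
  at RR: (36+(y*a)) (not simplifiable)
  at RRR: (y*a) (not simplifiable)
Result: no simplifiable subexpression found -> normal form.

Answer: yes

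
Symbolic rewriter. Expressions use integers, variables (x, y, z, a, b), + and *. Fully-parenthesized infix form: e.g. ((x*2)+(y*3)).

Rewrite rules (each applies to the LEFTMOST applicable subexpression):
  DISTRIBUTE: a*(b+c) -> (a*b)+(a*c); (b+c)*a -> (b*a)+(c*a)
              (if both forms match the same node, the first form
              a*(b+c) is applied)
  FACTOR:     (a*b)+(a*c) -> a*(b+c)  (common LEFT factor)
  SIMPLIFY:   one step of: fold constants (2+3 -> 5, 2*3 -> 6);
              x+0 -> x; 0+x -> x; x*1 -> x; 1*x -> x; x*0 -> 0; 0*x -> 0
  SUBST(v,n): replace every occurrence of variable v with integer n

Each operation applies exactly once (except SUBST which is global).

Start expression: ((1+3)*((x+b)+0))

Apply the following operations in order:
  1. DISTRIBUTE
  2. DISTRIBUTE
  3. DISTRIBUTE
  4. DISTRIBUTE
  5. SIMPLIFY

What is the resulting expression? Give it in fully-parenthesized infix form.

Start: ((1+3)*((x+b)+0))
Apply DISTRIBUTE at root (target: ((1+3)*((x+b)+0))): ((1+3)*((x+b)+0)) -> (((1+3)*(x+b))+((1+3)*0))
Apply DISTRIBUTE at L (target: ((1+3)*(x+b))): (((1+3)*(x+b))+((1+3)*0)) -> ((((1+3)*x)+((1+3)*b))+((1+3)*0))
Apply DISTRIBUTE at LL (target: ((1+3)*x)): ((((1+3)*x)+((1+3)*b))+((1+3)*0)) -> ((((1*x)+(3*x))+((1+3)*b))+((1+3)*0))
Apply DISTRIBUTE at LR (target: ((1+3)*b)): ((((1*x)+(3*x))+((1+3)*b))+((1+3)*0)) -> ((((1*x)+(3*x))+((1*b)+(3*b)))+((1+3)*0))
Apply SIMPLIFY at LLL (target: (1*x)): ((((1*x)+(3*x))+((1*b)+(3*b)))+((1+3)*0)) -> (((x+(3*x))+((1*b)+(3*b)))+((1+3)*0))

Answer: (((x+(3*x))+((1*b)+(3*b)))+((1+3)*0))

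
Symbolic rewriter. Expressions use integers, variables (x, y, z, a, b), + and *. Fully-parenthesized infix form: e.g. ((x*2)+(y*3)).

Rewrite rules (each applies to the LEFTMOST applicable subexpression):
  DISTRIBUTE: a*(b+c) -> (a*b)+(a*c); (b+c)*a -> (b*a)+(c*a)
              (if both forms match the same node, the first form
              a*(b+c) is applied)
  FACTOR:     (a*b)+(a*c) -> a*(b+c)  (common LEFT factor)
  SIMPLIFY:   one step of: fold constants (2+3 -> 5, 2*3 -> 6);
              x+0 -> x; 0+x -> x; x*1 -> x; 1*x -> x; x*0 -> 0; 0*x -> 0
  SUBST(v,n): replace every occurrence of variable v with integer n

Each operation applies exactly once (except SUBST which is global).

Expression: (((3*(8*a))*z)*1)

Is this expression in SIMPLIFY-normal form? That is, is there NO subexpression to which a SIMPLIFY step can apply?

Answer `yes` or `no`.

Answer: no

Derivation:
Expression: (((3*(8*a))*z)*1)
Scanning for simplifiable subexpressions (pre-order)...
  at root: (((3*(8*a))*z)*1) (SIMPLIFIABLE)
  at L: ((3*(8*a))*z) (not simplifiable)
  at LL: (3*(8*a)) (not simplifiable)
  at LLR: (8*a) (not simplifiable)
Found simplifiable subexpr at path root: (((3*(8*a))*z)*1)
One SIMPLIFY step would give: ((3*(8*a))*z)
-> NOT in normal form.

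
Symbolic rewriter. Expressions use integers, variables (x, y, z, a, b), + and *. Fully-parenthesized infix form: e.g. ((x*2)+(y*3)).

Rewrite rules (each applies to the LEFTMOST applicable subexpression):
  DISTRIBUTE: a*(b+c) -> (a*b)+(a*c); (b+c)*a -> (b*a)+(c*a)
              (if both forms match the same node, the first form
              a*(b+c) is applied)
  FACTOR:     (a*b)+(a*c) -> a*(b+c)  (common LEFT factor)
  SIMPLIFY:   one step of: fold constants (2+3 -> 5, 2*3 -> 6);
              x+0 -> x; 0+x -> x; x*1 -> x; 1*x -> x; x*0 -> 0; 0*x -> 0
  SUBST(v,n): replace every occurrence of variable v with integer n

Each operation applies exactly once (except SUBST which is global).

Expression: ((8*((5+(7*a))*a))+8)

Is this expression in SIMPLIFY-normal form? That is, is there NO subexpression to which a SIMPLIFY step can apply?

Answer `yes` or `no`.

Expression: ((8*((5+(7*a))*a))+8)
Scanning for simplifiable subexpressions (pre-order)...
  at root: ((8*((5+(7*a))*a))+8) (not simplifiable)
  at L: (8*((5+(7*a))*a)) (not simplifiable)
  at LR: ((5+(7*a))*a) (not simplifiable)
  at LRL: (5+(7*a)) (not simplifiable)
  at LRLR: (7*a) (not simplifiable)
Result: no simplifiable subexpression found -> normal form.

Answer: yes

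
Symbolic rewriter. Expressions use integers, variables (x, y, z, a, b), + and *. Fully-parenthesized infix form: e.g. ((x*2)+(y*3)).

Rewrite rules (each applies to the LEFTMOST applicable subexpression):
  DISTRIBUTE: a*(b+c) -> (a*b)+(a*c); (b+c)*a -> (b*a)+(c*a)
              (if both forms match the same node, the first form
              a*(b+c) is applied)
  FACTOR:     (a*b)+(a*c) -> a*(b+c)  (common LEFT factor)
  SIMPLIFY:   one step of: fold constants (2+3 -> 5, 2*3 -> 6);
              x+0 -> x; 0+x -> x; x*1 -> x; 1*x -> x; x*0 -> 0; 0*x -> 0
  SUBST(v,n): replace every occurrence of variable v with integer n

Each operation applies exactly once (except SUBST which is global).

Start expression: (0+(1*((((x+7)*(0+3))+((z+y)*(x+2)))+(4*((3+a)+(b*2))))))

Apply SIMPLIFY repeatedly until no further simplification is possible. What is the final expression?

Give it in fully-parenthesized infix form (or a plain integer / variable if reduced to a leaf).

Start: (0+(1*((((x+7)*(0+3))+((z+y)*(x+2)))+(4*((3+a)+(b*2))))))
Step 1: at root: (0+(1*((((x+7)*(0+3))+((z+y)*(x+2)))+(4*((3+a)+(b*2)))))) -> (1*((((x+7)*(0+3))+((z+y)*(x+2)))+(4*((3+a)+(b*2))))); overall: (0+(1*((((x+7)*(0+3))+((z+y)*(x+2)))+(4*((3+a)+(b*2)))))) -> (1*((((x+7)*(0+3))+((z+y)*(x+2)))+(4*((3+a)+(b*2)))))
Step 2: at root: (1*((((x+7)*(0+3))+((z+y)*(x+2)))+(4*((3+a)+(b*2))))) -> ((((x+7)*(0+3))+((z+y)*(x+2)))+(4*((3+a)+(b*2)))); overall: (1*((((x+7)*(0+3))+((z+y)*(x+2)))+(4*((3+a)+(b*2))))) -> ((((x+7)*(0+3))+((z+y)*(x+2)))+(4*((3+a)+(b*2))))
Step 3: at LLR: (0+3) -> 3; overall: ((((x+7)*(0+3))+((z+y)*(x+2)))+(4*((3+a)+(b*2)))) -> ((((x+7)*3)+((z+y)*(x+2)))+(4*((3+a)+(b*2))))
Fixed point: ((((x+7)*3)+((z+y)*(x+2)))+(4*((3+a)+(b*2))))

Answer: ((((x+7)*3)+((z+y)*(x+2)))+(4*((3+a)+(b*2))))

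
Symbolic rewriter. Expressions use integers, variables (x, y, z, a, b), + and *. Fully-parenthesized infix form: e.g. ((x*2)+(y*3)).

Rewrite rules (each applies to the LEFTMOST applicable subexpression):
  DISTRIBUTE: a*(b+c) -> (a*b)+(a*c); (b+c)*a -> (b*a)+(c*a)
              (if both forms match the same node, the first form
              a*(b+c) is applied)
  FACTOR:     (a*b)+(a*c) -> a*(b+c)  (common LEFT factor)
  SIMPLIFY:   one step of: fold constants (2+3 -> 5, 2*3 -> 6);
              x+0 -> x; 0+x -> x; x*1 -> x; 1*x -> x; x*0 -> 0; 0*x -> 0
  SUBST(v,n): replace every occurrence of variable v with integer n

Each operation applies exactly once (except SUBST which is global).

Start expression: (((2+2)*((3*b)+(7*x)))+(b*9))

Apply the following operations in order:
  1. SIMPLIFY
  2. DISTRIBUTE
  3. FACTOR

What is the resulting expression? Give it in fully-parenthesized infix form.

Answer: ((4*((3*b)+(7*x)))+(b*9))

Derivation:
Start: (((2+2)*((3*b)+(7*x)))+(b*9))
Apply SIMPLIFY at LL (target: (2+2)): (((2+2)*((3*b)+(7*x)))+(b*9)) -> ((4*((3*b)+(7*x)))+(b*9))
Apply DISTRIBUTE at L (target: (4*((3*b)+(7*x)))): ((4*((3*b)+(7*x)))+(b*9)) -> (((4*(3*b))+(4*(7*x)))+(b*9))
Apply FACTOR at L (target: ((4*(3*b))+(4*(7*x)))): (((4*(3*b))+(4*(7*x)))+(b*9)) -> ((4*((3*b)+(7*x)))+(b*9))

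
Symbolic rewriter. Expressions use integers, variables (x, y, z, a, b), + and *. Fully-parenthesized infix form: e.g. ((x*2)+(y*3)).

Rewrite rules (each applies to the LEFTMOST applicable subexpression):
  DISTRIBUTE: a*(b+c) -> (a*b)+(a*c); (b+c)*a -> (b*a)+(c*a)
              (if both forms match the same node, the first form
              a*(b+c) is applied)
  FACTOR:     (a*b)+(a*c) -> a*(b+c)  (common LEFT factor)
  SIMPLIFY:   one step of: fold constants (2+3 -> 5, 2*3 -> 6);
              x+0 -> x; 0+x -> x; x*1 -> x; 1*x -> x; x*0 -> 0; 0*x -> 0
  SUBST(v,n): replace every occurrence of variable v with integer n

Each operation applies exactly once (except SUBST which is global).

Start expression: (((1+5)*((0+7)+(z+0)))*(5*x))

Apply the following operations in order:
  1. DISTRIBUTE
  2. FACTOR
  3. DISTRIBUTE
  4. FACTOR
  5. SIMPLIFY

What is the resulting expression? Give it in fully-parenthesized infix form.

Start: (((1+5)*((0+7)+(z+0)))*(5*x))
Apply DISTRIBUTE at L (target: ((1+5)*((0+7)+(z+0)))): (((1+5)*((0+7)+(z+0)))*(5*x)) -> ((((1+5)*(0+7))+((1+5)*(z+0)))*(5*x))
Apply FACTOR at L (target: (((1+5)*(0+7))+((1+5)*(z+0)))): ((((1+5)*(0+7))+((1+5)*(z+0)))*(5*x)) -> (((1+5)*((0+7)+(z+0)))*(5*x))
Apply DISTRIBUTE at L (target: ((1+5)*((0+7)+(z+0)))): (((1+5)*((0+7)+(z+0)))*(5*x)) -> ((((1+5)*(0+7))+((1+5)*(z+0)))*(5*x))
Apply FACTOR at L (target: (((1+5)*(0+7))+((1+5)*(z+0)))): ((((1+5)*(0+7))+((1+5)*(z+0)))*(5*x)) -> (((1+5)*((0+7)+(z+0)))*(5*x))
Apply SIMPLIFY at LL (target: (1+5)): (((1+5)*((0+7)+(z+0)))*(5*x)) -> ((6*((0+7)+(z+0)))*(5*x))

Answer: ((6*((0+7)+(z+0)))*(5*x))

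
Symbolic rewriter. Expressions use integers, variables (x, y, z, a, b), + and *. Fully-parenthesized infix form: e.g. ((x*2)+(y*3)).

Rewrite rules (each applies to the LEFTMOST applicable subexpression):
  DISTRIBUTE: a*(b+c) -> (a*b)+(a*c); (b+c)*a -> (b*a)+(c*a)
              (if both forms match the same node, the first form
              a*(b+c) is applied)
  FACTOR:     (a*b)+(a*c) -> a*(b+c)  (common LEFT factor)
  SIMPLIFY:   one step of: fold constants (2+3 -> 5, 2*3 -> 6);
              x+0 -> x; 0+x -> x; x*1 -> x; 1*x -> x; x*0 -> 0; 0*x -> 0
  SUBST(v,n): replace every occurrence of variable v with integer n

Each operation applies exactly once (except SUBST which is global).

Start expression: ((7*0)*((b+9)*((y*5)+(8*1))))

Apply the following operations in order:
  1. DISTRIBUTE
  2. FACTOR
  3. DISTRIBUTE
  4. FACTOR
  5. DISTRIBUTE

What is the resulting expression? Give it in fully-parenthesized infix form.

Start: ((7*0)*((b+9)*((y*5)+(8*1))))
Apply DISTRIBUTE at R (target: ((b+9)*((y*5)+(8*1)))): ((7*0)*((b+9)*((y*5)+(8*1)))) -> ((7*0)*(((b+9)*(y*5))+((b+9)*(8*1))))
Apply FACTOR at R (target: (((b+9)*(y*5))+((b+9)*(8*1)))): ((7*0)*(((b+9)*(y*5))+((b+9)*(8*1)))) -> ((7*0)*((b+9)*((y*5)+(8*1))))
Apply DISTRIBUTE at R (target: ((b+9)*((y*5)+(8*1)))): ((7*0)*((b+9)*((y*5)+(8*1)))) -> ((7*0)*(((b+9)*(y*5))+((b+9)*(8*1))))
Apply FACTOR at R (target: (((b+9)*(y*5))+((b+9)*(8*1)))): ((7*0)*(((b+9)*(y*5))+((b+9)*(8*1)))) -> ((7*0)*((b+9)*((y*5)+(8*1))))
Apply DISTRIBUTE at R (target: ((b+9)*((y*5)+(8*1)))): ((7*0)*((b+9)*((y*5)+(8*1)))) -> ((7*0)*(((b+9)*(y*5))+((b+9)*(8*1))))

Answer: ((7*0)*(((b+9)*(y*5))+((b+9)*(8*1))))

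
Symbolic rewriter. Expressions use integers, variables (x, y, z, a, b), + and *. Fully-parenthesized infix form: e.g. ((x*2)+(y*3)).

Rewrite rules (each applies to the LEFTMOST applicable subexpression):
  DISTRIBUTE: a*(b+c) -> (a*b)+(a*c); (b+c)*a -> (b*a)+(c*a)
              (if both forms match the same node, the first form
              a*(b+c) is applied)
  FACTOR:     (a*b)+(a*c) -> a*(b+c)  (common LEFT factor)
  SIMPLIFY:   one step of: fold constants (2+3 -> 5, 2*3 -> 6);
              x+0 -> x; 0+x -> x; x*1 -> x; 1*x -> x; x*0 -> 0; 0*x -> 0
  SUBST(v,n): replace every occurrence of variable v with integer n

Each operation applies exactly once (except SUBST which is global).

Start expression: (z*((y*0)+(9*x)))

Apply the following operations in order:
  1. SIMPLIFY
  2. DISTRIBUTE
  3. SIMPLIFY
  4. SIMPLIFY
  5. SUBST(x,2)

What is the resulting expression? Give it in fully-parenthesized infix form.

Start: (z*((y*0)+(9*x)))
Apply SIMPLIFY at RL (target: (y*0)): (z*((y*0)+(9*x))) -> (z*(0+(9*x)))
Apply DISTRIBUTE at root (target: (z*(0+(9*x)))): (z*(0+(9*x))) -> ((z*0)+(z*(9*x)))
Apply SIMPLIFY at L (target: (z*0)): ((z*0)+(z*(9*x))) -> (0+(z*(9*x)))
Apply SIMPLIFY at root (target: (0+(z*(9*x)))): (0+(z*(9*x))) -> (z*(9*x))
Apply SUBST(x,2): (z*(9*x)) -> (z*(9*2))

Answer: (z*(9*2))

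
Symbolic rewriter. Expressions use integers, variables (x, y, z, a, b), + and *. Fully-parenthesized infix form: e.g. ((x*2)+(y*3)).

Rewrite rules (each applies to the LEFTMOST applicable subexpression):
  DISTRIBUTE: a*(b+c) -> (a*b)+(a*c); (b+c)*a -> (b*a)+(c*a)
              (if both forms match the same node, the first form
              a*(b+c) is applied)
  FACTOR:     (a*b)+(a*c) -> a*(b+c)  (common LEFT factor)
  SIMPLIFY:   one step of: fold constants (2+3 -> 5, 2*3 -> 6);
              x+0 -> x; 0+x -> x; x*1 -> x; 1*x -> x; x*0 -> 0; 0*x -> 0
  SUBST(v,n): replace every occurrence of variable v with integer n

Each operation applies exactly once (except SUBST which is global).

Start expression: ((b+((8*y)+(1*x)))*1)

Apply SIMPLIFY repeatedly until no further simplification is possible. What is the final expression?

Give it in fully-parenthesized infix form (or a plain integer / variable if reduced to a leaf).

Answer: (b+((8*y)+x))

Derivation:
Start: ((b+((8*y)+(1*x)))*1)
Step 1: at root: ((b+((8*y)+(1*x)))*1) -> (b+((8*y)+(1*x))); overall: ((b+((8*y)+(1*x)))*1) -> (b+((8*y)+(1*x)))
Step 2: at RR: (1*x) -> x; overall: (b+((8*y)+(1*x))) -> (b+((8*y)+x))
Fixed point: (b+((8*y)+x))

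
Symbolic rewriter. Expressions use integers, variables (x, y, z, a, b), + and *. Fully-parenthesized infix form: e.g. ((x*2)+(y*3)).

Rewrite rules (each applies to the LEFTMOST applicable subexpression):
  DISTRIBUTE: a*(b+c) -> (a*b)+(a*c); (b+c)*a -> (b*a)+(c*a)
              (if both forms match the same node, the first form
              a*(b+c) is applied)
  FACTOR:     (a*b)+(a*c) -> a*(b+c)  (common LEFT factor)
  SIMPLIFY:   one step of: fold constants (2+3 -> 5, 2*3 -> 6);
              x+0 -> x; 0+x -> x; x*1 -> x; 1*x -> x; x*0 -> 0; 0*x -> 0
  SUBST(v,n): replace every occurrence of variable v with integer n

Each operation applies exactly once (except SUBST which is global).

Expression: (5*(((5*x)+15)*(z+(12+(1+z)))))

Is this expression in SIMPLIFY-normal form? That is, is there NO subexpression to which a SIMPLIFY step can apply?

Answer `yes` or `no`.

Answer: yes

Derivation:
Expression: (5*(((5*x)+15)*(z+(12+(1+z)))))
Scanning for simplifiable subexpressions (pre-order)...
  at root: (5*(((5*x)+15)*(z+(12+(1+z))))) (not simplifiable)
  at R: (((5*x)+15)*(z+(12+(1+z)))) (not simplifiable)
  at RL: ((5*x)+15) (not simplifiable)
  at RLL: (5*x) (not simplifiable)
  at RR: (z+(12+(1+z))) (not simplifiable)
  at RRR: (12+(1+z)) (not simplifiable)
  at RRRR: (1+z) (not simplifiable)
Result: no simplifiable subexpression found -> normal form.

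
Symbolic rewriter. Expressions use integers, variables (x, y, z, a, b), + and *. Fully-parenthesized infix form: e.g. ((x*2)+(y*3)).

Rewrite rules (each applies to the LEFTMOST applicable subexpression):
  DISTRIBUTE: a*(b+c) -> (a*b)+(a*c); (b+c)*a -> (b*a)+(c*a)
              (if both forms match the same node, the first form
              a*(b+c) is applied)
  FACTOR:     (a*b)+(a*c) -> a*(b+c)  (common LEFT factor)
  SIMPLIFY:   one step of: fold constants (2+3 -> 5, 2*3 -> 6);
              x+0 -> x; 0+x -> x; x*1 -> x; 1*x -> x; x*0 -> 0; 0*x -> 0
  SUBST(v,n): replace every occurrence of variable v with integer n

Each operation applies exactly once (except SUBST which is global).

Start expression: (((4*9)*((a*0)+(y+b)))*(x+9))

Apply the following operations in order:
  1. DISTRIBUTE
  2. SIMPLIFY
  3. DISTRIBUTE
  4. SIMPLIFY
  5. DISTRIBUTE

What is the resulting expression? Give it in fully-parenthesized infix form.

Answer: ((((36*0)*x)+((36*(y+b))*x))+(((4*9)*((a*0)+(y+b)))*9))

Derivation:
Start: (((4*9)*((a*0)+(y+b)))*(x+9))
Apply DISTRIBUTE at root (target: (((4*9)*((a*0)+(y+b)))*(x+9))): (((4*9)*((a*0)+(y+b)))*(x+9)) -> ((((4*9)*((a*0)+(y+b)))*x)+(((4*9)*((a*0)+(y+b)))*9))
Apply SIMPLIFY at LLL (target: (4*9)): ((((4*9)*((a*0)+(y+b)))*x)+(((4*9)*((a*0)+(y+b)))*9)) -> (((36*((a*0)+(y+b)))*x)+(((4*9)*((a*0)+(y+b)))*9))
Apply DISTRIBUTE at LL (target: (36*((a*0)+(y+b)))): (((36*((a*0)+(y+b)))*x)+(((4*9)*((a*0)+(y+b)))*9)) -> ((((36*(a*0))+(36*(y+b)))*x)+(((4*9)*((a*0)+(y+b)))*9))
Apply SIMPLIFY at LLLR (target: (a*0)): ((((36*(a*0))+(36*(y+b)))*x)+(((4*9)*((a*0)+(y+b)))*9)) -> ((((36*0)+(36*(y+b)))*x)+(((4*9)*((a*0)+(y+b)))*9))
Apply DISTRIBUTE at L (target: (((36*0)+(36*(y+b)))*x)): ((((36*0)+(36*(y+b)))*x)+(((4*9)*((a*0)+(y+b)))*9)) -> ((((36*0)*x)+((36*(y+b))*x))+(((4*9)*((a*0)+(y+b)))*9))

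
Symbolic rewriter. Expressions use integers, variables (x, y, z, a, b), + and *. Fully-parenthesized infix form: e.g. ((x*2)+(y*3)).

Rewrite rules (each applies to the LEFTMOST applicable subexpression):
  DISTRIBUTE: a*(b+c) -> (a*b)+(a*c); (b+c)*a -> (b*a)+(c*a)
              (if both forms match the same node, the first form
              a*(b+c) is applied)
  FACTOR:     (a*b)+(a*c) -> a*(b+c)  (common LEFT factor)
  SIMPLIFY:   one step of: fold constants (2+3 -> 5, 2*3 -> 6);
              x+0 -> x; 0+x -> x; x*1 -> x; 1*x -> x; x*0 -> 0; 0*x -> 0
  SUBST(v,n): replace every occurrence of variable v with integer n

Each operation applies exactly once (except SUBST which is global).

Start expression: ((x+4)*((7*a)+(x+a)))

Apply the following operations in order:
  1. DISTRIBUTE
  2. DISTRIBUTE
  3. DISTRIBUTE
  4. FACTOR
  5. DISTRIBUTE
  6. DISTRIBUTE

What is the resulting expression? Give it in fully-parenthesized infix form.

Start: ((x+4)*((7*a)+(x+a)))
Apply DISTRIBUTE at root (target: ((x+4)*((7*a)+(x+a)))): ((x+4)*((7*a)+(x+a))) -> (((x+4)*(7*a))+((x+4)*(x+a)))
Apply DISTRIBUTE at L (target: ((x+4)*(7*a))): (((x+4)*(7*a))+((x+4)*(x+a))) -> (((x*(7*a))+(4*(7*a)))+((x+4)*(x+a)))
Apply DISTRIBUTE at R (target: ((x+4)*(x+a))): (((x*(7*a))+(4*(7*a)))+((x+4)*(x+a))) -> (((x*(7*a))+(4*(7*a)))+(((x+4)*x)+((x+4)*a)))
Apply FACTOR at R (target: (((x+4)*x)+((x+4)*a))): (((x*(7*a))+(4*(7*a)))+(((x+4)*x)+((x+4)*a))) -> (((x*(7*a))+(4*(7*a)))+((x+4)*(x+a)))
Apply DISTRIBUTE at R (target: ((x+4)*(x+a))): (((x*(7*a))+(4*(7*a)))+((x+4)*(x+a))) -> (((x*(7*a))+(4*(7*a)))+(((x+4)*x)+((x+4)*a)))
Apply DISTRIBUTE at RL (target: ((x+4)*x)): (((x*(7*a))+(4*(7*a)))+(((x+4)*x)+((x+4)*a))) -> (((x*(7*a))+(4*(7*a)))+(((x*x)+(4*x))+((x+4)*a)))

Answer: (((x*(7*a))+(4*(7*a)))+(((x*x)+(4*x))+((x+4)*a)))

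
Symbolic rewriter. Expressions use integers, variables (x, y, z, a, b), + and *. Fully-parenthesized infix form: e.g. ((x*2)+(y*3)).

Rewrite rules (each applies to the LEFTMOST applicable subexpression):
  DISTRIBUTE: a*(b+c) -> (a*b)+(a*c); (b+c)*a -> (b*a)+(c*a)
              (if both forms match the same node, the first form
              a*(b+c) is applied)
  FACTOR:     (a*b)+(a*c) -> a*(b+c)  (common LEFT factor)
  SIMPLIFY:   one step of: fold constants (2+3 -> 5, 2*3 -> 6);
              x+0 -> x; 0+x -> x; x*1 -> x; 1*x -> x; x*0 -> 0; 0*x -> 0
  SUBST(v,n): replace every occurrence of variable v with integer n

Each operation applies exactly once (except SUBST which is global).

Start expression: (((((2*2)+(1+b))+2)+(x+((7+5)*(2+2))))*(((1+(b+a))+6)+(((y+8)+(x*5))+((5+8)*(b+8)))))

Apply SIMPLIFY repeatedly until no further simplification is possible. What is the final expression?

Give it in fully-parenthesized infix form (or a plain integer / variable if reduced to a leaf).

Start: (((((2*2)+(1+b))+2)+(x+((7+5)*(2+2))))*(((1+(b+a))+6)+(((y+8)+(x*5))+((5+8)*(b+8)))))
Step 1: at LLLL: (2*2) -> 4; overall: (((((2*2)+(1+b))+2)+(x+((7+5)*(2+2))))*(((1+(b+a))+6)+(((y+8)+(x*5))+((5+8)*(b+8))))) -> ((((4+(1+b))+2)+(x+((7+5)*(2+2))))*(((1+(b+a))+6)+(((y+8)+(x*5))+((5+8)*(b+8)))))
Step 2: at LRRL: (7+5) -> 12; overall: ((((4+(1+b))+2)+(x+((7+5)*(2+2))))*(((1+(b+a))+6)+(((y+8)+(x*5))+((5+8)*(b+8))))) -> ((((4+(1+b))+2)+(x+(12*(2+2))))*(((1+(b+a))+6)+(((y+8)+(x*5))+((5+8)*(b+8)))))
Step 3: at LRRR: (2+2) -> 4; overall: ((((4+(1+b))+2)+(x+(12*(2+2))))*(((1+(b+a))+6)+(((y+8)+(x*5))+((5+8)*(b+8))))) -> ((((4+(1+b))+2)+(x+(12*4)))*(((1+(b+a))+6)+(((y+8)+(x*5))+((5+8)*(b+8)))))
Step 4: at LRR: (12*4) -> 48; overall: ((((4+(1+b))+2)+(x+(12*4)))*(((1+(b+a))+6)+(((y+8)+(x*5))+((5+8)*(b+8))))) -> ((((4+(1+b))+2)+(x+48))*(((1+(b+a))+6)+(((y+8)+(x*5))+((5+8)*(b+8)))))
Step 5: at RRRL: (5+8) -> 13; overall: ((((4+(1+b))+2)+(x+48))*(((1+(b+a))+6)+(((y+8)+(x*5))+((5+8)*(b+8))))) -> ((((4+(1+b))+2)+(x+48))*(((1+(b+a))+6)+(((y+8)+(x*5))+(13*(b+8)))))
Fixed point: ((((4+(1+b))+2)+(x+48))*(((1+(b+a))+6)+(((y+8)+(x*5))+(13*(b+8)))))

Answer: ((((4+(1+b))+2)+(x+48))*(((1+(b+a))+6)+(((y+8)+(x*5))+(13*(b+8)))))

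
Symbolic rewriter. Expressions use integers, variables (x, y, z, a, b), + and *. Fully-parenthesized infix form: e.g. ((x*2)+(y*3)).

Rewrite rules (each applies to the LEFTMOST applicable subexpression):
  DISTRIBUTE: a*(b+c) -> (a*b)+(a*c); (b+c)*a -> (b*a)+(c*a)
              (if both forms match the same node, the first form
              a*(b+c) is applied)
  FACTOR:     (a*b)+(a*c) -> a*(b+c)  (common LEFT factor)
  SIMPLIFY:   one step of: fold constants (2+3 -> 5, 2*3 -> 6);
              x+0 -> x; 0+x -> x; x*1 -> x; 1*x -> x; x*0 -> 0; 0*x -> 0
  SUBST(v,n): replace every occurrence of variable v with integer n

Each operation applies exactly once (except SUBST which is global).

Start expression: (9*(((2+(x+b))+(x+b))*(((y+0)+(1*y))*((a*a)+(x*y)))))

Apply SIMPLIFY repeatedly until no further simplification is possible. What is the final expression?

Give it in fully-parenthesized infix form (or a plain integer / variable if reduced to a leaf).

Start: (9*(((2+(x+b))+(x+b))*(((y+0)+(1*y))*((a*a)+(x*y)))))
Step 1: at RRLL: (y+0) -> y; overall: (9*(((2+(x+b))+(x+b))*(((y+0)+(1*y))*((a*a)+(x*y))))) -> (9*(((2+(x+b))+(x+b))*((y+(1*y))*((a*a)+(x*y)))))
Step 2: at RRLR: (1*y) -> y; overall: (9*(((2+(x+b))+(x+b))*((y+(1*y))*((a*a)+(x*y))))) -> (9*(((2+(x+b))+(x+b))*((y+y)*((a*a)+(x*y)))))
Fixed point: (9*(((2+(x+b))+(x+b))*((y+y)*((a*a)+(x*y)))))

Answer: (9*(((2+(x+b))+(x+b))*((y+y)*((a*a)+(x*y)))))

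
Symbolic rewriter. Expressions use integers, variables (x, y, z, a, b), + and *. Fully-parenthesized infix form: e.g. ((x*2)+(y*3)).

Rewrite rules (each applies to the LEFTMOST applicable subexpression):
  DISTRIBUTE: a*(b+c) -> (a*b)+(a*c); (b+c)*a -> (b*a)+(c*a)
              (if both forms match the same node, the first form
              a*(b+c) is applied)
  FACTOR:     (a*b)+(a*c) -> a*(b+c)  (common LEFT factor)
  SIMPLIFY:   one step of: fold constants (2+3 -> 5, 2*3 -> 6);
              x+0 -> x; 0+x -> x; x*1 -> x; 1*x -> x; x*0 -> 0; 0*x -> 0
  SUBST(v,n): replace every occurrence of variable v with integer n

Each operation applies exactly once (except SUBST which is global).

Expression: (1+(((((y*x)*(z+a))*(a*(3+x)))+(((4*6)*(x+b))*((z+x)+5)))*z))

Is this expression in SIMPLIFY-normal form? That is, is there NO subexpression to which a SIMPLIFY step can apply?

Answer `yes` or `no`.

Expression: (1+(((((y*x)*(z+a))*(a*(3+x)))+(((4*6)*(x+b))*((z+x)+5)))*z))
Scanning for simplifiable subexpressions (pre-order)...
  at root: (1+(((((y*x)*(z+a))*(a*(3+x)))+(((4*6)*(x+b))*((z+x)+5)))*z)) (not simplifiable)
  at R: (((((y*x)*(z+a))*(a*(3+x)))+(((4*6)*(x+b))*((z+x)+5)))*z) (not simplifiable)
  at RL: ((((y*x)*(z+a))*(a*(3+x)))+(((4*6)*(x+b))*((z+x)+5))) (not simplifiable)
  at RLL: (((y*x)*(z+a))*(a*(3+x))) (not simplifiable)
  at RLLL: ((y*x)*(z+a)) (not simplifiable)
  at RLLLL: (y*x) (not simplifiable)
  at RLLLR: (z+a) (not simplifiable)
  at RLLR: (a*(3+x)) (not simplifiable)
  at RLLRR: (3+x) (not simplifiable)
  at RLR: (((4*6)*(x+b))*((z+x)+5)) (not simplifiable)
  at RLRL: ((4*6)*(x+b)) (not simplifiable)
  at RLRLL: (4*6) (SIMPLIFIABLE)
  at RLRLR: (x+b) (not simplifiable)
  at RLRR: ((z+x)+5) (not simplifiable)
  at RLRRL: (z+x) (not simplifiable)
Found simplifiable subexpr at path RLRLL: (4*6)
One SIMPLIFY step would give: (1+(((((y*x)*(z+a))*(a*(3+x)))+((24*(x+b))*((z+x)+5)))*z))
-> NOT in normal form.

Answer: no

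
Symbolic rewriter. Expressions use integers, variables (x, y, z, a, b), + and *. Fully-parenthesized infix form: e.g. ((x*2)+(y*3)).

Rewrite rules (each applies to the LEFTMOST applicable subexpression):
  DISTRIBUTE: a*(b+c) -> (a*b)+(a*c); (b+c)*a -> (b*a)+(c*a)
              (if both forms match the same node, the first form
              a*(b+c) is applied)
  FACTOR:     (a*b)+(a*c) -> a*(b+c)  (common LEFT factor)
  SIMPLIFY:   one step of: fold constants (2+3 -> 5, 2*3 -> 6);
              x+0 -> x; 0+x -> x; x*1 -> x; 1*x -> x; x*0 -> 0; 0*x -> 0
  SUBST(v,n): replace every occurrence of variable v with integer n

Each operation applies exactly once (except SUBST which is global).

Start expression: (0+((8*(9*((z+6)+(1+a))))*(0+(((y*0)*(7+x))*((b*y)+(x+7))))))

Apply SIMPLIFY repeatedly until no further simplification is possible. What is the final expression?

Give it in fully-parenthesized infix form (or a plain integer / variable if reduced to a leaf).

Start: (0+((8*(9*((z+6)+(1+a))))*(0+(((y*0)*(7+x))*((b*y)+(x+7))))))
Step 1: at root: (0+((8*(9*((z+6)+(1+a))))*(0+(((y*0)*(7+x))*((b*y)+(x+7)))))) -> ((8*(9*((z+6)+(1+a))))*(0+(((y*0)*(7+x))*((b*y)+(x+7))))); overall: (0+((8*(9*((z+6)+(1+a))))*(0+(((y*0)*(7+x))*((b*y)+(x+7)))))) -> ((8*(9*((z+6)+(1+a))))*(0+(((y*0)*(7+x))*((b*y)+(x+7)))))
Step 2: at R: (0+(((y*0)*(7+x))*((b*y)+(x+7)))) -> (((y*0)*(7+x))*((b*y)+(x+7))); overall: ((8*(9*((z+6)+(1+a))))*(0+(((y*0)*(7+x))*((b*y)+(x+7))))) -> ((8*(9*((z+6)+(1+a))))*(((y*0)*(7+x))*((b*y)+(x+7))))
Step 3: at RLL: (y*0) -> 0; overall: ((8*(9*((z+6)+(1+a))))*(((y*0)*(7+x))*((b*y)+(x+7)))) -> ((8*(9*((z+6)+(1+a))))*((0*(7+x))*((b*y)+(x+7))))
Step 4: at RL: (0*(7+x)) -> 0; overall: ((8*(9*((z+6)+(1+a))))*((0*(7+x))*((b*y)+(x+7)))) -> ((8*(9*((z+6)+(1+a))))*(0*((b*y)+(x+7))))
Step 5: at R: (0*((b*y)+(x+7))) -> 0; overall: ((8*(9*((z+6)+(1+a))))*(0*((b*y)+(x+7)))) -> ((8*(9*((z+6)+(1+a))))*0)
Step 6: at root: ((8*(9*((z+6)+(1+a))))*0) -> 0; overall: ((8*(9*((z+6)+(1+a))))*0) -> 0
Fixed point: 0

Answer: 0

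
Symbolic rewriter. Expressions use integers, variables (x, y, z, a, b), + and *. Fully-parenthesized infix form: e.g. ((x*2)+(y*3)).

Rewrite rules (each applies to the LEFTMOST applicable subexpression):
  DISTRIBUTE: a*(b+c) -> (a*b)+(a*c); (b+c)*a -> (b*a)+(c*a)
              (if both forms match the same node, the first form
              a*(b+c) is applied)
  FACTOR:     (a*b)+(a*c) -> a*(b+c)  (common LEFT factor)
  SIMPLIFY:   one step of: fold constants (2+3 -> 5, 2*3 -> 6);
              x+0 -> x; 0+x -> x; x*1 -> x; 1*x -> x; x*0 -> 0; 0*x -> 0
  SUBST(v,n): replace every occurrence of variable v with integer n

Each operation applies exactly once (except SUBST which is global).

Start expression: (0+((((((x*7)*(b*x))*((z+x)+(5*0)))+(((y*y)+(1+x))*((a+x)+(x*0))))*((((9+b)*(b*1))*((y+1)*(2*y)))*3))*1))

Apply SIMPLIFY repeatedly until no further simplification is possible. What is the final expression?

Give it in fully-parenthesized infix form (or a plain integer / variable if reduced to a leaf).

Answer: (((((x*7)*(b*x))*(z+x))+(((y*y)+(1+x))*(a+x)))*((((9+b)*b)*((y+1)*(2*y)))*3))

Derivation:
Start: (0+((((((x*7)*(b*x))*((z+x)+(5*0)))+(((y*y)+(1+x))*((a+x)+(x*0))))*((((9+b)*(b*1))*((y+1)*(2*y)))*3))*1))
Step 1: at root: (0+((((((x*7)*(b*x))*((z+x)+(5*0)))+(((y*y)+(1+x))*((a+x)+(x*0))))*((((9+b)*(b*1))*((y+1)*(2*y)))*3))*1)) -> ((((((x*7)*(b*x))*((z+x)+(5*0)))+(((y*y)+(1+x))*((a+x)+(x*0))))*((((9+b)*(b*1))*((y+1)*(2*y)))*3))*1); overall: (0+((((((x*7)*(b*x))*((z+x)+(5*0)))+(((y*y)+(1+x))*((a+x)+(x*0))))*((((9+b)*(b*1))*((y+1)*(2*y)))*3))*1)) -> ((((((x*7)*(b*x))*((z+x)+(5*0)))+(((y*y)+(1+x))*((a+x)+(x*0))))*((((9+b)*(b*1))*((y+1)*(2*y)))*3))*1)
Step 2: at root: ((((((x*7)*(b*x))*((z+x)+(5*0)))+(((y*y)+(1+x))*((a+x)+(x*0))))*((((9+b)*(b*1))*((y+1)*(2*y)))*3))*1) -> (((((x*7)*(b*x))*((z+x)+(5*0)))+(((y*y)+(1+x))*((a+x)+(x*0))))*((((9+b)*(b*1))*((y+1)*(2*y)))*3)); overall: ((((((x*7)*(b*x))*((z+x)+(5*0)))+(((y*y)+(1+x))*((a+x)+(x*0))))*((((9+b)*(b*1))*((y+1)*(2*y)))*3))*1) -> (((((x*7)*(b*x))*((z+x)+(5*0)))+(((y*y)+(1+x))*((a+x)+(x*0))))*((((9+b)*(b*1))*((y+1)*(2*y)))*3))
Step 3: at LLRR: (5*0) -> 0; overall: (((((x*7)*(b*x))*((z+x)+(5*0)))+(((y*y)+(1+x))*((a+x)+(x*0))))*((((9+b)*(b*1))*((y+1)*(2*y)))*3)) -> (((((x*7)*(b*x))*((z+x)+0))+(((y*y)+(1+x))*((a+x)+(x*0))))*((((9+b)*(b*1))*((y+1)*(2*y)))*3))
Step 4: at LLR: ((z+x)+0) -> (z+x); overall: (((((x*7)*(b*x))*((z+x)+0))+(((y*y)+(1+x))*((a+x)+(x*0))))*((((9+b)*(b*1))*((y+1)*(2*y)))*3)) -> (((((x*7)*(b*x))*(z+x))+(((y*y)+(1+x))*((a+x)+(x*0))))*((((9+b)*(b*1))*((y+1)*(2*y)))*3))
Step 5: at LRRR: (x*0) -> 0; overall: (((((x*7)*(b*x))*(z+x))+(((y*y)+(1+x))*((a+x)+(x*0))))*((((9+b)*(b*1))*((y+1)*(2*y)))*3)) -> (((((x*7)*(b*x))*(z+x))+(((y*y)+(1+x))*((a+x)+0)))*((((9+b)*(b*1))*((y+1)*(2*y)))*3))
Step 6: at LRR: ((a+x)+0) -> (a+x); overall: (((((x*7)*(b*x))*(z+x))+(((y*y)+(1+x))*((a+x)+0)))*((((9+b)*(b*1))*((y+1)*(2*y)))*3)) -> (((((x*7)*(b*x))*(z+x))+(((y*y)+(1+x))*(a+x)))*((((9+b)*(b*1))*((y+1)*(2*y)))*3))
Step 7: at RLLR: (b*1) -> b; overall: (((((x*7)*(b*x))*(z+x))+(((y*y)+(1+x))*(a+x)))*((((9+b)*(b*1))*((y+1)*(2*y)))*3)) -> (((((x*7)*(b*x))*(z+x))+(((y*y)+(1+x))*(a+x)))*((((9+b)*b)*((y+1)*(2*y)))*3))
Fixed point: (((((x*7)*(b*x))*(z+x))+(((y*y)+(1+x))*(a+x)))*((((9+b)*b)*((y+1)*(2*y)))*3))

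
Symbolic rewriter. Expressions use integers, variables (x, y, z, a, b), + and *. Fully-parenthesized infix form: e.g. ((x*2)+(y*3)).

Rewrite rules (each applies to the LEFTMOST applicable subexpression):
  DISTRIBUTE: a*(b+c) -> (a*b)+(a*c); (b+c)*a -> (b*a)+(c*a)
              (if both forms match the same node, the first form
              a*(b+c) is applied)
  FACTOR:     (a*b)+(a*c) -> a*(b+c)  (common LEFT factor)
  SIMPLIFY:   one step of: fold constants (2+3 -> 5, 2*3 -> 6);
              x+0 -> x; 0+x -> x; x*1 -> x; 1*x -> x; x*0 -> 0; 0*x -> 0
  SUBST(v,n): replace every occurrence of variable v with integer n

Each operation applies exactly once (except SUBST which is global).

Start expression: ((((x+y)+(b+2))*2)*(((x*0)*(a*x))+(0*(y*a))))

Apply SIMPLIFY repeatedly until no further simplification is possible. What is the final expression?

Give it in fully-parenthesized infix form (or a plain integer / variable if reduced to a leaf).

Answer: 0

Derivation:
Start: ((((x+y)+(b+2))*2)*(((x*0)*(a*x))+(0*(y*a))))
Step 1: at RLL: (x*0) -> 0; overall: ((((x+y)+(b+2))*2)*(((x*0)*(a*x))+(0*(y*a)))) -> ((((x+y)+(b+2))*2)*((0*(a*x))+(0*(y*a))))
Step 2: at RL: (0*(a*x)) -> 0; overall: ((((x+y)+(b+2))*2)*((0*(a*x))+(0*(y*a)))) -> ((((x+y)+(b+2))*2)*(0+(0*(y*a))))
Step 3: at R: (0+(0*(y*a))) -> (0*(y*a)); overall: ((((x+y)+(b+2))*2)*(0+(0*(y*a)))) -> ((((x+y)+(b+2))*2)*(0*(y*a)))
Step 4: at R: (0*(y*a)) -> 0; overall: ((((x+y)+(b+2))*2)*(0*(y*a))) -> ((((x+y)+(b+2))*2)*0)
Step 5: at root: ((((x+y)+(b+2))*2)*0) -> 0; overall: ((((x+y)+(b+2))*2)*0) -> 0
Fixed point: 0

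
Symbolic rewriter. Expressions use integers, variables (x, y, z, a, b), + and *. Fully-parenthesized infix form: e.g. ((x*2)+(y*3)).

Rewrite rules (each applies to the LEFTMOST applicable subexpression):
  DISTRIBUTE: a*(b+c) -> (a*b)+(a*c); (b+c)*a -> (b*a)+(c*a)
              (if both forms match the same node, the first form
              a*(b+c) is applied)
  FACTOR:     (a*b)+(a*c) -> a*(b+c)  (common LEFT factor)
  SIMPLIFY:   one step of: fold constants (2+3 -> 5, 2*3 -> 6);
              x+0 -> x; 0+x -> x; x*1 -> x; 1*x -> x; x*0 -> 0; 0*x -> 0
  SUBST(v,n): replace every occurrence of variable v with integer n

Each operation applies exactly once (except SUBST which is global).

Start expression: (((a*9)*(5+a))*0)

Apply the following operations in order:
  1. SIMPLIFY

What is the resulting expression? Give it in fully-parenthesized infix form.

Start: (((a*9)*(5+a))*0)
Apply SIMPLIFY at root (target: (((a*9)*(5+a))*0)): (((a*9)*(5+a))*0) -> 0

Answer: 0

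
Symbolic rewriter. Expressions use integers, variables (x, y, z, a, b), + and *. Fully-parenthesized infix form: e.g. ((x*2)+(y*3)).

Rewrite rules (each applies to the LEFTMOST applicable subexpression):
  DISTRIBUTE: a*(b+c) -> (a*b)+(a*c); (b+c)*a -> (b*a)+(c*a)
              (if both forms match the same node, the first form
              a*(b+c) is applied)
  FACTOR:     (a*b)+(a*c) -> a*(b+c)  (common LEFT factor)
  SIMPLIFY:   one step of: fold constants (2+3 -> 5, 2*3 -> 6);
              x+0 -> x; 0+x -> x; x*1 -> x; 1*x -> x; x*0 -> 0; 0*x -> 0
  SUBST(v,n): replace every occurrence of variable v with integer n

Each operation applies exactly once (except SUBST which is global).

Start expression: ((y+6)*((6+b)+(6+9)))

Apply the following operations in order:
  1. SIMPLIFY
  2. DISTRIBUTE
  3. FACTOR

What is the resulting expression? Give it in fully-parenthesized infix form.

Answer: ((y+6)*((6+b)+15))

Derivation:
Start: ((y+6)*((6+b)+(6+9)))
Apply SIMPLIFY at RR (target: (6+9)): ((y+6)*((6+b)+(6+9))) -> ((y+6)*((6+b)+15))
Apply DISTRIBUTE at root (target: ((y+6)*((6+b)+15))): ((y+6)*((6+b)+15)) -> (((y+6)*(6+b))+((y+6)*15))
Apply FACTOR at root (target: (((y+6)*(6+b))+((y+6)*15))): (((y+6)*(6+b))+((y+6)*15)) -> ((y+6)*((6+b)+15))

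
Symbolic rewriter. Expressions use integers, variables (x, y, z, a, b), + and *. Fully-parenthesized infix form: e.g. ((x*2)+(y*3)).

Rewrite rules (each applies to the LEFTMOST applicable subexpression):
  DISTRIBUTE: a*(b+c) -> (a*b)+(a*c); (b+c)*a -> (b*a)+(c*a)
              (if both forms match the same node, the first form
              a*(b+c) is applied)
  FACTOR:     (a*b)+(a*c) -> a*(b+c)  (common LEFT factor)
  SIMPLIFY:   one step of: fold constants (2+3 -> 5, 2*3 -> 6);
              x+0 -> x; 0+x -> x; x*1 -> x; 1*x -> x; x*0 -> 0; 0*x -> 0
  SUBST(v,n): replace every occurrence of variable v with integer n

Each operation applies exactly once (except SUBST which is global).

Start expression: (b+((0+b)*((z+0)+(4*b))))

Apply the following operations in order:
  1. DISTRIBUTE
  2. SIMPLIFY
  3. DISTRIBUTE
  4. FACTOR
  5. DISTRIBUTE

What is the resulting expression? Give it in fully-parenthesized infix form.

Start: (b+((0+b)*((z+0)+(4*b))))
Apply DISTRIBUTE at R (target: ((0+b)*((z+0)+(4*b)))): (b+((0+b)*((z+0)+(4*b)))) -> (b+(((0+b)*(z+0))+((0+b)*(4*b))))
Apply SIMPLIFY at RLL (target: (0+b)): (b+(((0+b)*(z+0))+((0+b)*(4*b)))) -> (b+((b*(z+0))+((0+b)*(4*b))))
Apply DISTRIBUTE at RL (target: (b*(z+0))): (b+((b*(z+0))+((0+b)*(4*b)))) -> (b+(((b*z)+(b*0))+((0+b)*(4*b))))
Apply FACTOR at RL (target: ((b*z)+(b*0))): (b+(((b*z)+(b*0))+((0+b)*(4*b)))) -> (b+((b*(z+0))+((0+b)*(4*b))))
Apply DISTRIBUTE at RL (target: (b*(z+0))): (b+((b*(z+0))+((0+b)*(4*b)))) -> (b+(((b*z)+(b*0))+((0+b)*(4*b))))

Answer: (b+(((b*z)+(b*0))+((0+b)*(4*b))))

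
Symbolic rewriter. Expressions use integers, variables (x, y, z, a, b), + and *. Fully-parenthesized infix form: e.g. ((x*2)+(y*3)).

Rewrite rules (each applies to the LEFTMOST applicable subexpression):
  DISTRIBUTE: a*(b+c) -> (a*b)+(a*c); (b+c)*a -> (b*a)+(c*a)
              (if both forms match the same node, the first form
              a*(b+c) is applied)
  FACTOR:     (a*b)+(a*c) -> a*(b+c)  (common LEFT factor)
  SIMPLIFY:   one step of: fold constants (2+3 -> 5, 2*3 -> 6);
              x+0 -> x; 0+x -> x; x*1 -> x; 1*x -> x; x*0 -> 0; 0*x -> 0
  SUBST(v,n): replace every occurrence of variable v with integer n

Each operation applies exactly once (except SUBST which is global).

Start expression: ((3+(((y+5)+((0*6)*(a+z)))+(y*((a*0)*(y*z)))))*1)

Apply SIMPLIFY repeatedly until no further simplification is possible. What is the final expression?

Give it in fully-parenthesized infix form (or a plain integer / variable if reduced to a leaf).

Answer: (3+(y+5))

Derivation:
Start: ((3+(((y+5)+((0*6)*(a+z)))+(y*((a*0)*(y*z)))))*1)
Step 1: at root: ((3+(((y+5)+((0*6)*(a+z)))+(y*((a*0)*(y*z)))))*1) -> (3+(((y+5)+((0*6)*(a+z)))+(y*((a*0)*(y*z))))); overall: ((3+(((y+5)+((0*6)*(a+z)))+(y*((a*0)*(y*z)))))*1) -> (3+(((y+5)+((0*6)*(a+z)))+(y*((a*0)*(y*z)))))
Step 2: at RLRL: (0*6) -> 0; overall: (3+(((y+5)+((0*6)*(a+z)))+(y*((a*0)*(y*z))))) -> (3+(((y+5)+(0*(a+z)))+(y*((a*0)*(y*z)))))
Step 3: at RLR: (0*(a+z)) -> 0; overall: (3+(((y+5)+(0*(a+z)))+(y*((a*0)*(y*z))))) -> (3+(((y+5)+0)+(y*((a*0)*(y*z)))))
Step 4: at RL: ((y+5)+0) -> (y+5); overall: (3+(((y+5)+0)+(y*((a*0)*(y*z))))) -> (3+((y+5)+(y*((a*0)*(y*z)))))
Step 5: at RRRL: (a*0) -> 0; overall: (3+((y+5)+(y*((a*0)*(y*z))))) -> (3+((y+5)+(y*(0*(y*z)))))
Step 6: at RRR: (0*(y*z)) -> 0; overall: (3+((y+5)+(y*(0*(y*z))))) -> (3+((y+5)+(y*0)))
Step 7: at RR: (y*0) -> 0; overall: (3+((y+5)+(y*0))) -> (3+((y+5)+0))
Step 8: at R: ((y+5)+0) -> (y+5); overall: (3+((y+5)+0)) -> (3+(y+5))
Fixed point: (3+(y+5))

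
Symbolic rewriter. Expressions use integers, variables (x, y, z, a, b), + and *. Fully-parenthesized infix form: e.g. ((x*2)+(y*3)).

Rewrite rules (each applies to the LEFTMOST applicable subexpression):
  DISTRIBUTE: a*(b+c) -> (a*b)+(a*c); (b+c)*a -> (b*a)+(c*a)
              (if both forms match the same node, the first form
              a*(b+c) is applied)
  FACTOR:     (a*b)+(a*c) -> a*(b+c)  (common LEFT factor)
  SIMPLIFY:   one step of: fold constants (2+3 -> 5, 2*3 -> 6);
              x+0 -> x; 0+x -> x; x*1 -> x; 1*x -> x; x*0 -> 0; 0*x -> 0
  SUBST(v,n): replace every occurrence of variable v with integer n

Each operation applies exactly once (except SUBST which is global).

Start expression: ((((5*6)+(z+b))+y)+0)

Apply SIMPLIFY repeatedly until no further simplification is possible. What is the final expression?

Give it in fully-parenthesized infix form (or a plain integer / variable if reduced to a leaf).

Start: ((((5*6)+(z+b))+y)+0)
Step 1: at root: ((((5*6)+(z+b))+y)+0) -> (((5*6)+(z+b))+y); overall: ((((5*6)+(z+b))+y)+0) -> (((5*6)+(z+b))+y)
Step 2: at LL: (5*6) -> 30; overall: (((5*6)+(z+b))+y) -> ((30+(z+b))+y)
Fixed point: ((30+(z+b))+y)

Answer: ((30+(z+b))+y)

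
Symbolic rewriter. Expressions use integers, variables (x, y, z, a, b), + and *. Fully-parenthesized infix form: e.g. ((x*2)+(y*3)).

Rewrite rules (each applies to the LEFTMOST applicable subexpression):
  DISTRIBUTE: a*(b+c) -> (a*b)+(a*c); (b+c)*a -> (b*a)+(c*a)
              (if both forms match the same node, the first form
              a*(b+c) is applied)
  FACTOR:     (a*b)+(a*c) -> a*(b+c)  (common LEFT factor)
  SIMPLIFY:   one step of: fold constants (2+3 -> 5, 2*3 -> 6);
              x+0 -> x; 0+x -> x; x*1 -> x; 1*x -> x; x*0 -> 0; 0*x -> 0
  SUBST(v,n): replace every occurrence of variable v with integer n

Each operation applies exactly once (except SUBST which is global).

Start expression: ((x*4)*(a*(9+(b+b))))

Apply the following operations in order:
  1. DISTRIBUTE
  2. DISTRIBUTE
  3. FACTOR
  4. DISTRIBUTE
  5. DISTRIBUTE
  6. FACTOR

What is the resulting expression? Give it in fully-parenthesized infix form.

Answer: ((x*4)*((a*9)+((a*b)+(a*b))))

Derivation:
Start: ((x*4)*(a*(9+(b+b))))
Apply DISTRIBUTE at R (target: (a*(9+(b+b)))): ((x*4)*(a*(9+(b+b)))) -> ((x*4)*((a*9)+(a*(b+b))))
Apply DISTRIBUTE at root (target: ((x*4)*((a*9)+(a*(b+b))))): ((x*4)*((a*9)+(a*(b+b)))) -> (((x*4)*(a*9))+((x*4)*(a*(b+b))))
Apply FACTOR at root (target: (((x*4)*(a*9))+((x*4)*(a*(b+b))))): (((x*4)*(a*9))+((x*4)*(a*(b+b)))) -> ((x*4)*((a*9)+(a*(b+b))))
Apply DISTRIBUTE at root (target: ((x*4)*((a*9)+(a*(b+b))))): ((x*4)*((a*9)+(a*(b+b)))) -> (((x*4)*(a*9))+((x*4)*(a*(b+b))))
Apply DISTRIBUTE at RR (target: (a*(b+b))): (((x*4)*(a*9))+((x*4)*(a*(b+b)))) -> (((x*4)*(a*9))+((x*4)*((a*b)+(a*b))))
Apply FACTOR at root (target: (((x*4)*(a*9))+((x*4)*((a*b)+(a*b))))): (((x*4)*(a*9))+((x*4)*((a*b)+(a*b)))) -> ((x*4)*((a*9)+((a*b)+(a*b))))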